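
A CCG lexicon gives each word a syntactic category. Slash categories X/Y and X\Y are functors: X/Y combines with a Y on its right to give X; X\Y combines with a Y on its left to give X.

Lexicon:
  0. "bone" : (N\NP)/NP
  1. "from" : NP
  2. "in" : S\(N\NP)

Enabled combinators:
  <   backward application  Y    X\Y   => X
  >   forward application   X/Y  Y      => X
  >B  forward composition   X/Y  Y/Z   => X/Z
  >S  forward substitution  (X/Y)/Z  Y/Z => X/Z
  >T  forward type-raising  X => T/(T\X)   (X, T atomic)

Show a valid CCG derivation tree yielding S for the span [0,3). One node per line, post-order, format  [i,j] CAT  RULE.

[0,1] (N\NP)/NP  lex  "bone"
[1,2] NP  lex  "from"
[0,2] N\NP  >  k=1
[2,3] S\(N\NP)  lex  "in"
[0,3] S  <  k=2

[0,3] S   <
  [0,2] N\NP   >
    [0,1] "bone" : (N\NP)/NP
    [1,2] "from" : NP
  [2,3] "in" : S\(N\NP)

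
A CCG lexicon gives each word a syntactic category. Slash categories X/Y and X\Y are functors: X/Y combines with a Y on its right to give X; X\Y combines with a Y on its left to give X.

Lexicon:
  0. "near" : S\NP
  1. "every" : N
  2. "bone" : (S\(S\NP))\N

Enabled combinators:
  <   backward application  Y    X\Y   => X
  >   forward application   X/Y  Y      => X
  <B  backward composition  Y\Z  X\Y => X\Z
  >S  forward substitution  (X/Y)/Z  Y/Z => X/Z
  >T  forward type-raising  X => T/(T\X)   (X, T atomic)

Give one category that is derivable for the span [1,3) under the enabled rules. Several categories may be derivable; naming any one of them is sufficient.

[0,3] S   <
  [0,1] "near" : S\NP
  [1,3] S\(S\NP)   <
    [1,2] "every" : N
    [2,3] "bone" : (S\(S\NP))\N

S\(S\NP)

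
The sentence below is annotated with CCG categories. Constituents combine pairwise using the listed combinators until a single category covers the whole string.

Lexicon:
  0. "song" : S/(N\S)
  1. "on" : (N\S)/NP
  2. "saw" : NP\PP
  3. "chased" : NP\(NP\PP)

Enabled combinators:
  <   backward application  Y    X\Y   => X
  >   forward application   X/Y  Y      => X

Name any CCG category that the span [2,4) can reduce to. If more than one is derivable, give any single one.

[0,4] S   >
  [0,1] "song" : S/(N\S)
  [1,4] N\S   >
    [1,2] "on" : (N\S)/NP
    [2,4] NP   <
      [2,3] "saw" : NP\PP
      [3,4] "chased" : NP\(NP\PP)

NP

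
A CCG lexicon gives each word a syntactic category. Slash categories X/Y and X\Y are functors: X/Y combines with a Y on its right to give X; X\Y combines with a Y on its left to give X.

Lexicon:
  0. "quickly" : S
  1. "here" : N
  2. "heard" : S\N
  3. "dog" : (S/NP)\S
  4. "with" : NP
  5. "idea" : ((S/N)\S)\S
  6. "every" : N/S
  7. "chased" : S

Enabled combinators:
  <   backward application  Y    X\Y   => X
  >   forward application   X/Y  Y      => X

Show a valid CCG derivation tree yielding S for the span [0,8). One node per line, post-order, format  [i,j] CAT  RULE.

[0,8] S   >
  [0,6] S/N   <
    [0,1] "quickly" : S
    [1,6] (S/N)\S   <
      [1,5] S   >
        [1,4] S/NP   <
          [1,3] S   <
            [1,2] "here" : N
            [2,3] "heard" : S\N
          [3,4] "dog" : (S/NP)\S
        [4,5] "with" : NP
      [5,6] "idea" : ((S/N)\S)\S
  [6,8] N   >
    [6,7] "every" : N/S
    [7,8] "chased" : S

[0,1] S  lex  "quickly"
[1,2] N  lex  "here"
[2,3] S\N  lex  "heard"
[1,3] S  <  k=2
[3,4] (S/NP)\S  lex  "dog"
[1,4] S/NP  <  k=3
[4,5] NP  lex  "with"
[1,5] S  >  k=4
[5,6] ((S/N)\S)\S  lex  "idea"
[1,6] (S/N)\S  <  k=5
[0,6] S/N  <  k=1
[6,7] N/S  lex  "every"
[7,8] S  lex  "chased"
[6,8] N  >  k=7
[0,8] S  >  k=6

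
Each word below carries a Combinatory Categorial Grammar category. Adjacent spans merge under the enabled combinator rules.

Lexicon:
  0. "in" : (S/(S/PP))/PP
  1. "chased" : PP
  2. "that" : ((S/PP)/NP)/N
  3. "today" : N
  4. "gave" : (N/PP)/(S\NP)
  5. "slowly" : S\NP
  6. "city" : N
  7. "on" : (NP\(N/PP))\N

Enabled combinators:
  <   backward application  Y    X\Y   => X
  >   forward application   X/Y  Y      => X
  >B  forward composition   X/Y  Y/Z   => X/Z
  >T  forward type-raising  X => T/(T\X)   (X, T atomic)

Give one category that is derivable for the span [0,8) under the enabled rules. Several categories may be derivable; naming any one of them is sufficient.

[0,8] S   >
  [0,2] S/(S/PP)   >
    [0,1] "in" : (S/(S/PP))/PP
    [1,2] "chased" : PP
  [2,8] S/PP   >
    [2,4] (S/PP)/NP   >
      [2,3] "that" : ((S/PP)/NP)/N
      [3,4] "today" : N
    [4,8] NP   <
      [4,6] N/PP   >
        [4,5] "gave" : (N/PP)/(S\NP)
        [5,6] "slowly" : S\NP
      [6,8] NP\(N/PP)   <
        [6,7] "city" : N
        [7,8] "on" : (NP\(N/PP))\N

S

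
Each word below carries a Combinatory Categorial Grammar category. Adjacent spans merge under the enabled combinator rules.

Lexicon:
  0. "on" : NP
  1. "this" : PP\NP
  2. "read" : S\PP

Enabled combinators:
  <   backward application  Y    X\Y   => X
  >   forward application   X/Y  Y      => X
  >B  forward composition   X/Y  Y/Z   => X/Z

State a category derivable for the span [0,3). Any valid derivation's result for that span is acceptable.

S

[0,3] S   <
  [0,2] PP   <
    [0,1] "on" : NP
    [1,2] "this" : PP\NP
  [2,3] "read" : S\PP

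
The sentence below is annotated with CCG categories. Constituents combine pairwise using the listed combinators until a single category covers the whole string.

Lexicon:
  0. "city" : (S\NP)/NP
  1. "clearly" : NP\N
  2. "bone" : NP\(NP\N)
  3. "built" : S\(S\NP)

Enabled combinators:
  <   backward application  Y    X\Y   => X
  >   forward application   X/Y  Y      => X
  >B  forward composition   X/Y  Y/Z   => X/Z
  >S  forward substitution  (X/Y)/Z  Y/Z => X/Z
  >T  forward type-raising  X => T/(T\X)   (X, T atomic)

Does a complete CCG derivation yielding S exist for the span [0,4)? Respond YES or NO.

YES

[0,4] S   <
  [0,3] S\NP   >
    [0,1] "city" : (S\NP)/NP
    [1,3] NP   <
      [1,2] "clearly" : NP\N
      [2,3] "bone" : NP\(NP\N)
  [3,4] "built" : S\(S\NP)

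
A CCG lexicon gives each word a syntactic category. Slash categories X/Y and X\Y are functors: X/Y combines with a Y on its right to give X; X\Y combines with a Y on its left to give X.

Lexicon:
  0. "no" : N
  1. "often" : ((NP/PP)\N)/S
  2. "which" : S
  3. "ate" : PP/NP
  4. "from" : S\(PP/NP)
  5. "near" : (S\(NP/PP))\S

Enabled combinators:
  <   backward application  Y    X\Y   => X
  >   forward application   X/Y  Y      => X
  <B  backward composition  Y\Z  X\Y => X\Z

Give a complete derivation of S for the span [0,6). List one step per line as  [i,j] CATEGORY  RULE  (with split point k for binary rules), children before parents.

[0,6] S   <
  [0,3] NP/PP   <
    [0,1] "no" : N
    [1,3] (NP/PP)\N   >
      [1,2] "often" : ((NP/PP)\N)/S
      [2,3] "which" : S
  [3,6] S\(NP/PP)   <
    [3,5] S   <
      [3,4] "ate" : PP/NP
      [4,5] "from" : S\(PP/NP)
    [5,6] "near" : (S\(NP/PP))\S

[0,1] N  lex  "no"
[1,2] ((NP/PP)\N)/S  lex  "often"
[2,3] S  lex  "which"
[1,3] (NP/PP)\N  >  k=2
[0,3] NP/PP  <  k=1
[3,4] PP/NP  lex  "ate"
[4,5] S\(PP/NP)  lex  "from"
[3,5] S  <  k=4
[5,6] (S\(NP/PP))\S  lex  "near"
[3,6] S\(NP/PP)  <  k=5
[0,6] S  <  k=3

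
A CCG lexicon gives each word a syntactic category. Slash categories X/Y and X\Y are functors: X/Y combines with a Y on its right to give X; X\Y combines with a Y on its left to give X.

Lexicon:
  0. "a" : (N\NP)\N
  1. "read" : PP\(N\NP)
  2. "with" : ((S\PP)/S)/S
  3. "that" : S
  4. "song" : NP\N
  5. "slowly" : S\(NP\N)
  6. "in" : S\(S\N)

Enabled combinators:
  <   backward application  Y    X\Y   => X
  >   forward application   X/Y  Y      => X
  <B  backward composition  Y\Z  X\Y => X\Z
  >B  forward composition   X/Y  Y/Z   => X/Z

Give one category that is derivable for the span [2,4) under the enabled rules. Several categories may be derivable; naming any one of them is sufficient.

[0,7] S   <
  [0,6] S\N   <B
    [0,2] PP\N   <B
      [0,1] "a" : (N\NP)\N
      [1,2] "read" : PP\(N\NP)
    [2,6] S\PP   >
      [2,4] (S\PP)/S   >
        [2,3] "with" : ((S\PP)/S)/S
        [3,4] "that" : S
      [4,6] S   <
        [4,5] "song" : NP\N
        [5,6] "slowly" : S\(NP\N)
  [6,7] "in" : S\(S\N)

(S\PP)/S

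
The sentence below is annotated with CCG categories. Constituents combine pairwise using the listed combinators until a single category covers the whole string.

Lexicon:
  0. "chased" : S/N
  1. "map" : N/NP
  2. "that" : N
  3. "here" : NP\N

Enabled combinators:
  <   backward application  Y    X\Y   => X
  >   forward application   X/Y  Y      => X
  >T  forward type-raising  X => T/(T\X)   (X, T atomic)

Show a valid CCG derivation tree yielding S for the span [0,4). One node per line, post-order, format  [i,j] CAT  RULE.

[0,4] S   >
  [0,1] "chased" : S/N
  [1,4] N   >
    [1,2] "map" : N/NP
    [2,4] NP   >
      [2,3] NP/(NP\N)   >T
        [2,3] "that" : N
      [3,4] "here" : NP\N

[0,1] S/N  lex  "chased"
[1,2] N/NP  lex  "map"
[2,3] N  lex  "that"
[2,3] NP/(NP\N)  >T
[3,4] NP\N  lex  "here"
[2,4] NP  >  k=3
[1,4] N  >  k=2
[0,4] S  >  k=1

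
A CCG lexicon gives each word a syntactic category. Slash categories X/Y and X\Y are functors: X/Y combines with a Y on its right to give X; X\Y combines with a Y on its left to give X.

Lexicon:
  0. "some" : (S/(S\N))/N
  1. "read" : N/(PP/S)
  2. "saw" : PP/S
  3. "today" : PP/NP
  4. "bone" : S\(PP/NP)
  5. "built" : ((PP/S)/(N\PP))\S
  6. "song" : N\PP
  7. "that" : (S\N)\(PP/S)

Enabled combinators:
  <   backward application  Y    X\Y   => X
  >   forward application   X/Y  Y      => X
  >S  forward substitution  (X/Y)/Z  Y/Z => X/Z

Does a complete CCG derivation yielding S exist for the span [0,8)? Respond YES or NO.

YES

[0,8] S   >
  [0,3] S/(S\N)   >
    [0,1] "some" : (S/(S\N))/N
    [1,3] N   >
      [1,2] "read" : N/(PP/S)
      [2,3] "saw" : PP/S
  [3,8] S\N   <
    [3,7] PP/S   >
      [3,6] (PP/S)/(N\PP)   <
        [3,5] S   <
          [3,4] "today" : PP/NP
          [4,5] "bone" : S\(PP/NP)
        [5,6] "built" : ((PP/S)/(N\PP))\S
      [6,7] "song" : N\PP
    [7,8] "that" : (S\N)\(PP/S)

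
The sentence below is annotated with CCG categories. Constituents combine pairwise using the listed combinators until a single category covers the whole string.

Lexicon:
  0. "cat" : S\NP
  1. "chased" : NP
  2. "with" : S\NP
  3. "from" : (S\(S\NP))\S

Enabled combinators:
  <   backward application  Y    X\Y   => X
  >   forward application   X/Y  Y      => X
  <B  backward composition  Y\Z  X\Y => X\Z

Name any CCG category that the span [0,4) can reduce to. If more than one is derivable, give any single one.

[0,4] S   <
  [0,1] "cat" : S\NP
  [1,4] S\(S\NP)   <
    [1,3] S   <
      [1,2] "chased" : NP
      [2,3] "with" : S\NP
    [3,4] "from" : (S\(S\NP))\S

S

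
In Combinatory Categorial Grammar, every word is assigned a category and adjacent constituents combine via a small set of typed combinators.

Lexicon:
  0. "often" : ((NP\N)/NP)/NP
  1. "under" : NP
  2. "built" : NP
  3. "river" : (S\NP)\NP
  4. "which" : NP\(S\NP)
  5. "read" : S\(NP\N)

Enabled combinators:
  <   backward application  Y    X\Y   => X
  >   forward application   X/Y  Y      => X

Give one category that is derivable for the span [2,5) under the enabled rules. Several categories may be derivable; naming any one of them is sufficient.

[0,6] S   <
  [0,5] NP\N   >
    [0,2] (NP\N)/NP   >
      [0,1] "often" : ((NP\N)/NP)/NP
      [1,2] "under" : NP
    [2,5] NP   <
      [2,4] S\NP   <
        [2,3] "built" : NP
        [3,4] "river" : (S\NP)\NP
      [4,5] "which" : NP\(S\NP)
  [5,6] "read" : S\(NP\N)

NP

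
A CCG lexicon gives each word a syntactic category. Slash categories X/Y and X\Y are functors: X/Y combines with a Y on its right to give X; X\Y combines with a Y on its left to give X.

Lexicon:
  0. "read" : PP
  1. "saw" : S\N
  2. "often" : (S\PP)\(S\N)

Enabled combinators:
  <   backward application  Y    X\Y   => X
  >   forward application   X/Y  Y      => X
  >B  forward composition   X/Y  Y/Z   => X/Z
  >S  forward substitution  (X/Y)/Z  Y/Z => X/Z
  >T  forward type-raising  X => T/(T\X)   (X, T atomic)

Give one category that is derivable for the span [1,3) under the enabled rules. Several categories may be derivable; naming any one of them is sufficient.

S\PP

[0,3] S   <
  [0,1] "read" : PP
  [1,3] S\PP   <
    [1,2] "saw" : S\N
    [2,3] "often" : (S\PP)\(S\N)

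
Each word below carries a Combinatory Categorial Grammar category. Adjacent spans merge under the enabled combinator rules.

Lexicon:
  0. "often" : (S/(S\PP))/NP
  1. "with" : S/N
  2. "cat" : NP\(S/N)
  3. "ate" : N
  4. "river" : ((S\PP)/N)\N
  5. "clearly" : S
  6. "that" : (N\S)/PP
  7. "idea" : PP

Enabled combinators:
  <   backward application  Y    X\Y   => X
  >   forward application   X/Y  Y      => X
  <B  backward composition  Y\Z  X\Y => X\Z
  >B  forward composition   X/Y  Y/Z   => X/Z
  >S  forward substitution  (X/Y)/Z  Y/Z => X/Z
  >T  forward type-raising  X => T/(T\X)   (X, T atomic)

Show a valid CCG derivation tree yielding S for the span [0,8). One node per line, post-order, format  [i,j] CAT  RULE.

[0,1] (S/(S\PP))/NP  lex  "often"
[1,2] S/N  lex  "with"
[2,3] NP\(S/N)  lex  "cat"
[1,3] NP  <  k=2
[0,3] S/(S\PP)  >  k=1
[3,4] N  lex  "ate"
[4,5] ((S\PP)/N)\N  lex  "river"
[3,5] (S\PP)/N  <  k=4
[5,6] S  lex  "clearly"
[5,6] N/(N\S)  >T
[6,7] (N\S)/PP  lex  "that"
[7,8] PP  lex  "idea"
[6,8] N\S  >  k=7
[5,8] N  >  k=6
[3,8] S\PP  >  k=5
[0,8] S  >  k=3

[0,8] S   >
  [0,3] S/(S\PP)   >
    [0,1] "often" : (S/(S\PP))/NP
    [1,3] NP   <
      [1,2] "with" : S/N
      [2,3] "cat" : NP\(S/N)
  [3,8] S\PP   >
    [3,5] (S\PP)/N   <
      [3,4] "ate" : N
      [4,5] "river" : ((S\PP)/N)\N
    [5,8] N   >
      [5,6] N/(N\S)   >T
        [5,6] "clearly" : S
      [6,8] N\S   >
        [6,7] "that" : (N\S)/PP
        [7,8] "idea" : PP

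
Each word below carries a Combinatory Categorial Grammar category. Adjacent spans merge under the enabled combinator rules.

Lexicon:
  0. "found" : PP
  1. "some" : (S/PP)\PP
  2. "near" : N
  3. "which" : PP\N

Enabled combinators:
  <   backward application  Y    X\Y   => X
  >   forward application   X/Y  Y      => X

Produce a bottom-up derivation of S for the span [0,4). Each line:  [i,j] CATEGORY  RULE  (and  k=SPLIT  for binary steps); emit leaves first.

[0,4] S   >
  [0,2] S/PP   <
    [0,1] "found" : PP
    [1,2] "some" : (S/PP)\PP
  [2,4] PP   <
    [2,3] "near" : N
    [3,4] "which" : PP\N

[0,1] PP  lex  "found"
[1,2] (S/PP)\PP  lex  "some"
[0,2] S/PP  <  k=1
[2,3] N  lex  "near"
[3,4] PP\N  lex  "which"
[2,4] PP  <  k=3
[0,4] S  >  k=2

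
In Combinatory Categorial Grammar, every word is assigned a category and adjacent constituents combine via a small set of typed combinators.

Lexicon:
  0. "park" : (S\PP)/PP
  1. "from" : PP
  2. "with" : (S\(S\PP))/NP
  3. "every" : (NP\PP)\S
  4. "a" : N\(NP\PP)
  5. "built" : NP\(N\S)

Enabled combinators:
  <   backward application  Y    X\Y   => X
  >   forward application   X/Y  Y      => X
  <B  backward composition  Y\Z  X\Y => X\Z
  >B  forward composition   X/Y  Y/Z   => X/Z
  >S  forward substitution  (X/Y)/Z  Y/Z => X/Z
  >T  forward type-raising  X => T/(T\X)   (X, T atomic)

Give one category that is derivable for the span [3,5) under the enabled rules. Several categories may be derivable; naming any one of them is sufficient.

N\S

[0,6] S   <
  [0,2] S\PP   >
    [0,1] "park" : (S\PP)/PP
    [1,2] "from" : PP
  [2,6] S\(S\PP)   >
    [2,3] "with" : (S\(S\PP))/NP
    [3,6] NP   <
      [3,5] N\S   <B
        [3,4] "every" : (NP\PP)\S
        [4,5] "a" : N\(NP\PP)
      [5,6] "built" : NP\(N\S)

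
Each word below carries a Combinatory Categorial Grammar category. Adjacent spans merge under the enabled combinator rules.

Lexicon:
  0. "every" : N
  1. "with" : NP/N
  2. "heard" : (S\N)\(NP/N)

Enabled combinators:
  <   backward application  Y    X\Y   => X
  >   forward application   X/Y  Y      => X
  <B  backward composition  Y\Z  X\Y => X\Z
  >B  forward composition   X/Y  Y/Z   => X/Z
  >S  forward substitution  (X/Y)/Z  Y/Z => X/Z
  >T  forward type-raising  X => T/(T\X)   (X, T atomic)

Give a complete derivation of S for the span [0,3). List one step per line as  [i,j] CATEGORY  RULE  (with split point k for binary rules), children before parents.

[0,3] S   <
  [0,1] "every" : N
  [1,3] S\N   <
    [1,2] "with" : NP/N
    [2,3] "heard" : (S\N)\(NP/N)

[0,1] N  lex  "every"
[1,2] NP/N  lex  "with"
[2,3] (S\N)\(NP/N)  lex  "heard"
[1,3] S\N  <  k=2
[0,3] S  <  k=1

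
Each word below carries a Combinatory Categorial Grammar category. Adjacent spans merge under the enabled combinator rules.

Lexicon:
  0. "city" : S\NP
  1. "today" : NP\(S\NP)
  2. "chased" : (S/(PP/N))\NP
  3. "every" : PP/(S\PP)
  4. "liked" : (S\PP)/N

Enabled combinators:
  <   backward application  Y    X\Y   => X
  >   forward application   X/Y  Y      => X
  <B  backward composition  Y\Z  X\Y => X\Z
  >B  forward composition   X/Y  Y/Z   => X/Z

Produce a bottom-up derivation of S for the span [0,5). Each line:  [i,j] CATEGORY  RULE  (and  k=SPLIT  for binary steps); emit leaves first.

[0,1] S\NP  lex  "city"
[1,2] NP\(S\NP)  lex  "today"
[0,2] NP  <  k=1
[2,3] (S/(PP/N))\NP  lex  "chased"
[0,3] S/(PP/N)  <  k=2
[3,4] PP/(S\PP)  lex  "every"
[4,5] (S\PP)/N  lex  "liked"
[3,5] PP/N  >B  k=4
[0,5] S  >  k=3

[0,5] S   >
  [0,3] S/(PP/N)   <
    [0,2] NP   <
      [0,1] "city" : S\NP
      [1,2] "today" : NP\(S\NP)
    [2,3] "chased" : (S/(PP/N))\NP
  [3,5] PP/N   >B
    [3,4] "every" : PP/(S\PP)
    [4,5] "liked" : (S\PP)/N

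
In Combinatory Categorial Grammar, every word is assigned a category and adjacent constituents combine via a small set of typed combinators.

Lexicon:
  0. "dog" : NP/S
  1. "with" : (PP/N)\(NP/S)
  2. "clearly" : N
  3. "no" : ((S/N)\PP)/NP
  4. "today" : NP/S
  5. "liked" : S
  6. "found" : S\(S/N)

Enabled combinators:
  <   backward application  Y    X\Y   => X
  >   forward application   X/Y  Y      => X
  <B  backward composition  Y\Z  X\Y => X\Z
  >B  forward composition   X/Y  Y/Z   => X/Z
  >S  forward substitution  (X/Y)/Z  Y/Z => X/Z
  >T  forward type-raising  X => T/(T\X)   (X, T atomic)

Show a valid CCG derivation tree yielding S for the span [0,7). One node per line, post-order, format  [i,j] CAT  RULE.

[0,1] NP/S  lex  "dog"
[1,2] (PP/N)\(NP/S)  lex  "with"
[0,2] PP/N  <  k=1
[2,3] N  lex  "clearly"
[0,3] PP  >  k=2
[3,4] ((S/N)\PP)/NP  lex  "no"
[4,5] NP/S  lex  "today"
[5,6] S  lex  "liked"
[4,6] NP  >  k=5
[3,6] (S/N)\PP  >  k=4
[6,7] S\(S/N)  lex  "found"
[3,7] S\PP  <B  k=6
[0,7] S  <  k=3

[0,7] S   <
  [0,3] PP   >
    [0,2] PP/N   <
      [0,1] "dog" : NP/S
      [1,2] "with" : (PP/N)\(NP/S)
    [2,3] "clearly" : N
  [3,7] S\PP   <B
    [3,6] (S/N)\PP   >
      [3,4] "no" : ((S/N)\PP)/NP
      [4,6] NP   >
        [4,5] "today" : NP/S
        [5,6] "liked" : S
    [6,7] "found" : S\(S/N)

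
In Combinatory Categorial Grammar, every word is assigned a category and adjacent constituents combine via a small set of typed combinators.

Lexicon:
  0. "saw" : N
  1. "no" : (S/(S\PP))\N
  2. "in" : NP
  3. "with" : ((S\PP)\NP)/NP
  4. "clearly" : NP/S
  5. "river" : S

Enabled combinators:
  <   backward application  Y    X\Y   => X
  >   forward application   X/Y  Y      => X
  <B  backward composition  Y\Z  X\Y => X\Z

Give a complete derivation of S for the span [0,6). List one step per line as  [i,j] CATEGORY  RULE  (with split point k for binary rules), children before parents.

[0,1] N  lex  "saw"
[1,2] (S/(S\PP))\N  lex  "no"
[0,2] S/(S\PP)  <  k=1
[2,3] NP  lex  "in"
[3,4] ((S\PP)\NP)/NP  lex  "with"
[4,5] NP/S  lex  "clearly"
[5,6] S  lex  "river"
[4,6] NP  >  k=5
[3,6] (S\PP)\NP  >  k=4
[2,6] S\PP  <  k=3
[0,6] S  >  k=2

[0,6] S   >
  [0,2] S/(S\PP)   <
    [0,1] "saw" : N
    [1,2] "no" : (S/(S\PP))\N
  [2,6] S\PP   <
    [2,3] "in" : NP
    [3,6] (S\PP)\NP   >
      [3,4] "with" : ((S\PP)\NP)/NP
      [4,6] NP   >
        [4,5] "clearly" : NP/S
        [5,6] "river" : S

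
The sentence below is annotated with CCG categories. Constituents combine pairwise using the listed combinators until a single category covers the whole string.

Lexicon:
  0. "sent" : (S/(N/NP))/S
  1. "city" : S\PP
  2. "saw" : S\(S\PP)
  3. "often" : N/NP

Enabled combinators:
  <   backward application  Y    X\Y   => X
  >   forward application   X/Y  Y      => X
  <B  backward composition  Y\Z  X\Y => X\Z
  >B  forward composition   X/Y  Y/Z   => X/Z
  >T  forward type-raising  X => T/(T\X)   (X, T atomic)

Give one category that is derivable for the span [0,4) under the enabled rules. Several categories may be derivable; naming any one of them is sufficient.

S

[0,4] S   >
  [0,3] S/(N/NP)   >
    [0,1] "sent" : (S/(N/NP))/S
    [1,3] S   <
      [1,2] "city" : S\PP
      [2,3] "saw" : S\(S\PP)
  [3,4] "often" : N/NP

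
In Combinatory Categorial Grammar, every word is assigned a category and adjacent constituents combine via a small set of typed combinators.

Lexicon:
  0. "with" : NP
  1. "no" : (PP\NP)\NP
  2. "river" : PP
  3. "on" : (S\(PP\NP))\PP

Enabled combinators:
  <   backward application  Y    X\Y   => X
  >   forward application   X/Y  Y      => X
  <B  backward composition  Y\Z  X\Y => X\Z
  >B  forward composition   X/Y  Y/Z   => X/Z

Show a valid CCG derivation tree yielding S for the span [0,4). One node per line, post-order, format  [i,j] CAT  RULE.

[0,4] S   <
  [0,1] "with" : NP
  [1,4] S\NP   <B
    [1,2] "no" : (PP\NP)\NP
    [2,4] S\(PP\NP)   <
      [2,3] "river" : PP
      [3,4] "on" : (S\(PP\NP))\PP

[0,1] NP  lex  "with"
[1,2] (PP\NP)\NP  lex  "no"
[2,3] PP  lex  "river"
[3,4] (S\(PP\NP))\PP  lex  "on"
[2,4] S\(PP\NP)  <  k=3
[1,4] S\NP  <B  k=2
[0,4] S  <  k=1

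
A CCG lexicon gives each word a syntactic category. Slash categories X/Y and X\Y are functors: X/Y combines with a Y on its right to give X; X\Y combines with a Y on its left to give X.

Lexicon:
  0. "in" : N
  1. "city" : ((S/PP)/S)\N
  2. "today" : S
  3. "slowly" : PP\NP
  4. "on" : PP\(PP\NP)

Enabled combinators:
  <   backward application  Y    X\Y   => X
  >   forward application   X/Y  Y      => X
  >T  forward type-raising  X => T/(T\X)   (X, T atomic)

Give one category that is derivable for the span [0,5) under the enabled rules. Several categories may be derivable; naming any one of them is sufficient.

S

[0,5] S   >
  [0,3] S/PP   >
    [0,2] (S/PP)/S   <
      [0,1] "in" : N
      [1,2] "city" : ((S/PP)/S)\N
    [2,3] "today" : S
  [3,5] PP   <
    [3,4] "slowly" : PP\NP
    [4,5] "on" : PP\(PP\NP)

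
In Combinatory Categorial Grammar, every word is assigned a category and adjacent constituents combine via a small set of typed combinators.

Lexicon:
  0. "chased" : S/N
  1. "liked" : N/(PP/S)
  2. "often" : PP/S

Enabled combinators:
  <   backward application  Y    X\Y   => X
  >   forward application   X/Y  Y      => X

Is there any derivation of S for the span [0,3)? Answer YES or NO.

YES

[0,3] S   >
  [0,1] "chased" : S/N
  [1,3] N   >
    [1,2] "liked" : N/(PP/S)
    [2,3] "often" : PP/S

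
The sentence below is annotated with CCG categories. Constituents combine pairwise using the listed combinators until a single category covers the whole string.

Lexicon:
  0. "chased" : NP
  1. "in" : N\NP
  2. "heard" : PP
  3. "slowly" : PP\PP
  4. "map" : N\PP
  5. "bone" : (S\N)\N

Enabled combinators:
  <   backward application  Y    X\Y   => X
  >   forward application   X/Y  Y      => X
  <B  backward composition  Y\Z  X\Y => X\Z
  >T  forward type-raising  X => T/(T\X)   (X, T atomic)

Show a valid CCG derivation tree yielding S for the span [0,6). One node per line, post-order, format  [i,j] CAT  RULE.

[0,1] NP  lex  "chased"
[1,2] N\NP  lex  "in"
[0,2] N  <  k=1
[2,3] PP  lex  "heard"
[3,4] PP\PP  lex  "slowly"
[4,5] N\PP  lex  "map"
[3,5] N\PP  <B  k=4
[2,5] N  <  k=3
[5,6] (S\N)\N  lex  "bone"
[2,6] S\N  <  k=5
[0,6] S  <  k=2

[0,6] S   <
  [0,2] N   <
    [0,1] "chased" : NP
    [1,2] "in" : N\NP
  [2,6] S\N   <
    [2,5] N   <
      [2,3] "heard" : PP
      [3,5] N\PP   <B
        [3,4] "slowly" : PP\PP
        [4,5] "map" : N\PP
    [5,6] "bone" : (S\N)\N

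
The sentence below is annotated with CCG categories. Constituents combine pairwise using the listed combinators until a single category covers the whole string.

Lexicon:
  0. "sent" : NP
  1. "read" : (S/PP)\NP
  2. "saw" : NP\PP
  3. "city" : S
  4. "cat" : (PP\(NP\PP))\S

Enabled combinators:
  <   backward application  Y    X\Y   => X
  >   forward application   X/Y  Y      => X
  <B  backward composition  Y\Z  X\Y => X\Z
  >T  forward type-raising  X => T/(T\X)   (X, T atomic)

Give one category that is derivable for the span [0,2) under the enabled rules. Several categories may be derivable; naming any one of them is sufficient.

[0,5] S   >
  [0,2] S/PP   <
    [0,1] "sent" : NP
    [1,2] "read" : (S/PP)\NP
  [2,5] PP   <
    [2,3] "saw" : NP\PP
    [3,5] PP\(NP\PP)   <
      [3,4] "city" : S
      [4,5] "cat" : (PP\(NP\PP))\S

S/PP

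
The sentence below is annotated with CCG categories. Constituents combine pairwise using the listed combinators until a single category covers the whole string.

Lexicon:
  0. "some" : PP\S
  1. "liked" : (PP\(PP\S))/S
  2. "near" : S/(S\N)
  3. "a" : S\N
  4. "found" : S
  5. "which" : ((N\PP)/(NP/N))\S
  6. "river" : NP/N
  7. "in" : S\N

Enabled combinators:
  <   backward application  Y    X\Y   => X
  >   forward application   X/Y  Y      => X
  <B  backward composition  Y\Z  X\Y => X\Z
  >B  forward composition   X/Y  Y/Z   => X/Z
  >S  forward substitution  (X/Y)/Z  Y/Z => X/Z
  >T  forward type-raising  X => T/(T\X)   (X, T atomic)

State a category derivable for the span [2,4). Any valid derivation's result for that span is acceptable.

S

[0,8] S   <
  [0,7] N   <
    [0,4] PP   <
      [0,1] "some" : PP\S
      [1,4] PP\(PP\S)   >
        [1,2] "liked" : (PP\(PP\S))/S
        [2,4] S   >
          [2,3] "near" : S/(S\N)
          [3,4] "a" : S\N
    [4,7] N\PP   >
      [4,6] (N\PP)/(NP/N)   <
        [4,5] "found" : S
        [5,6] "which" : ((N\PP)/(NP/N))\S
      [6,7] "river" : NP/N
  [7,8] "in" : S\N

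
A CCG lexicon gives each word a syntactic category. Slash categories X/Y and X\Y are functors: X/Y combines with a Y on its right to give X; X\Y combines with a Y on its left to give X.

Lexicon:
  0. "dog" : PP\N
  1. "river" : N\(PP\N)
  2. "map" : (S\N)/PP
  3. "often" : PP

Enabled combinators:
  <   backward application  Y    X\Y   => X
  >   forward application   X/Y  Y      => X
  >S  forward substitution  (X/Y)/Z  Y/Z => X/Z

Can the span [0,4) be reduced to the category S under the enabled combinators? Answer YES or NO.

YES

[0,4] S   <
  [0,2] N   <
    [0,1] "dog" : PP\N
    [1,2] "river" : N\(PP\N)
  [2,4] S\N   >
    [2,3] "map" : (S\N)/PP
    [3,4] "often" : PP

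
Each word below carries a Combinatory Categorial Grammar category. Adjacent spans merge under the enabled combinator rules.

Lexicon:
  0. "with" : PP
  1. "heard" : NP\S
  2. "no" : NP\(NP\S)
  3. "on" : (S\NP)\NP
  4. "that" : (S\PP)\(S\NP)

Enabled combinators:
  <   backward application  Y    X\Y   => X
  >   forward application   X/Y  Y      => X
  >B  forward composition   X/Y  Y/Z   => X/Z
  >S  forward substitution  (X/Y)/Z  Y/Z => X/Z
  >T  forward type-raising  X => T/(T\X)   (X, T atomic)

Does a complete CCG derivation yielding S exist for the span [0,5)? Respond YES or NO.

[0,5] S   <
  [0,1] "with" : PP
  [1,5] S\PP   <
    [1,4] S\NP   <
      [1,3] NP   <
        [1,2] "heard" : NP\S
        [2,3] "no" : NP\(NP\S)
      [3,4] "on" : (S\NP)\NP
    [4,5] "that" : (S\PP)\(S\NP)

YES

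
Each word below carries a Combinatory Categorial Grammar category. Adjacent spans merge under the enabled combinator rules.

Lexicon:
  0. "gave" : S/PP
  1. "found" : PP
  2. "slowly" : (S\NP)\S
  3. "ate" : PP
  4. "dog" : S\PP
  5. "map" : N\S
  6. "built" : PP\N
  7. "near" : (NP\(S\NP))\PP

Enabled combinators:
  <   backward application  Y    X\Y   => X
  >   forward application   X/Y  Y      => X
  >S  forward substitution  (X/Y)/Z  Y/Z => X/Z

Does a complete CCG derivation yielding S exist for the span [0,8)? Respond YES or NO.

S/PP PP (S\NP)\S PP S\PP N\S PP\N (NP\(S\NP))\PP
CKY chart[0,8] = {NP}; S ∉ chart

NO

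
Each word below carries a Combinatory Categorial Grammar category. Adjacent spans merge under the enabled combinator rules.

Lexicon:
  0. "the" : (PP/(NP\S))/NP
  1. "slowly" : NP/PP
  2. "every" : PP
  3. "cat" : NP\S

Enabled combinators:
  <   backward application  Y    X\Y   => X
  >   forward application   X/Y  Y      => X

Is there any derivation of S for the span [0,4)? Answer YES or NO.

NO

(PP/(NP\S))/NP NP/PP PP NP\S
CKY chart[0,4] = {PP}; S ∉ chart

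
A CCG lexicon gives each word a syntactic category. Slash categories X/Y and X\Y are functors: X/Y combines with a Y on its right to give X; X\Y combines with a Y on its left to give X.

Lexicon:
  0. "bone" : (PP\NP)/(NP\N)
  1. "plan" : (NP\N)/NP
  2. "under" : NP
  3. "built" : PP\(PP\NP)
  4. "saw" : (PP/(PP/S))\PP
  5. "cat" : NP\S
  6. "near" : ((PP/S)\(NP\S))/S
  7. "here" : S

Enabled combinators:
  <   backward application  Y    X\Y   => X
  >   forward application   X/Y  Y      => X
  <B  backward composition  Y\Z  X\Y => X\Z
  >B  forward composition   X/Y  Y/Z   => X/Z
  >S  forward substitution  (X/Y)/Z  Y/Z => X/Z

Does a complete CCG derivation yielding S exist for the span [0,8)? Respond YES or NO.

NO

(PP\NP)/(NP\N) (NP\N)/NP NP PP\(PP\NP) (PP/(PP/S))\PP NP\S ((PP/S)\(NP\S))/S S
CKY chart[0,8] = {PP}; S ∉ chart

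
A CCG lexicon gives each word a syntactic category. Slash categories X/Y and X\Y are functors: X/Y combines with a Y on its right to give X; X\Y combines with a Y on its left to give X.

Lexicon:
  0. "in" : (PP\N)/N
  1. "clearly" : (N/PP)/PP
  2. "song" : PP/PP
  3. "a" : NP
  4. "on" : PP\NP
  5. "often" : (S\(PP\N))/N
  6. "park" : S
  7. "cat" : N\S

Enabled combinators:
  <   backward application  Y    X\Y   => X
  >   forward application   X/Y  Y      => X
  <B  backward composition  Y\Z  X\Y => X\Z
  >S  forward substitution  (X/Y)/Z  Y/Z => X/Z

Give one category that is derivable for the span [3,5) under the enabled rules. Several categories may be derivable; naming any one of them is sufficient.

[0,8] S   <
  [0,5] PP\N   >
    [0,1] "in" : (PP\N)/N
    [1,5] N   >
      [1,3] N/PP   >S
        [1,2] "clearly" : (N/PP)/PP
        [2,3] "song" : PP/PP
      [3,5] PP   <
        [3,4] "a" : NP
        [4,5] "on" : PP\NP
  [5,8] S\(PP\N)   >
    [5,6] "often" : (S\(PP\N))/N
    [6,8] N   <
      [6,7] "park" : S
      [7,8] "cat" : N\S

PP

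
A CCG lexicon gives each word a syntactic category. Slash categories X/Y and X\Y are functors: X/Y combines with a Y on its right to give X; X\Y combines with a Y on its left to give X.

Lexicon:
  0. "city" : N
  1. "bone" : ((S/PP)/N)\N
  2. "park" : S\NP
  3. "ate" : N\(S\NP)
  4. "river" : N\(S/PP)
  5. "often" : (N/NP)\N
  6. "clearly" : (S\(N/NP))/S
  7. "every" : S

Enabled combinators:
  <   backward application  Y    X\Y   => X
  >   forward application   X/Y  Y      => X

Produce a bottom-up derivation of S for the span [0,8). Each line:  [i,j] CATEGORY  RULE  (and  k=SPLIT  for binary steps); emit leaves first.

[0,8] S   <
  [0,6] N/NP   <
    [0,5] N   <
      [0,4] S/PP   >
        [0,2] (S/PP)/N   <
          [0,1] "city" : N
          [1,2] "bone" : ((S/PP)/N)\N
        [2,4] N   <
          [2,3] "park" : S\NP
          [3,4] "ate" : N\(S\NP)
      [4,5] "river" : N\(S/PP)
    [5,6] "often" : (N/NP)\N
  [6,8] S\(N/NP)   >
    [6,7] "clearly" : (S\(N/NP))/S
    [7,8] "every" : S

[0,1] N  lex  "city"
[1,2] ((S/PP)/N)\N  lex  "bone"
[0,2] (S/PP)/N  <  k=1
[2,3] S\NP  lex  "park"
[3,4] N\(S\NP)  lex  "ate"
[2,4] N  <  k=3
[0,4] S/PP  >  k=2
[4,5] N\(S/PP)  lex  "river"
[0,5] N  <  k=4
[5,6] (N/NP)\N  lex  "often"
[0,6] N/NP  <  k=5
[6,7] (S\(N/NP))/S  lex  "clearly"
[7,8] S  lex  "every"
[6,8] S\(N/NP)  >  k=7
[0,8] S  <  k=6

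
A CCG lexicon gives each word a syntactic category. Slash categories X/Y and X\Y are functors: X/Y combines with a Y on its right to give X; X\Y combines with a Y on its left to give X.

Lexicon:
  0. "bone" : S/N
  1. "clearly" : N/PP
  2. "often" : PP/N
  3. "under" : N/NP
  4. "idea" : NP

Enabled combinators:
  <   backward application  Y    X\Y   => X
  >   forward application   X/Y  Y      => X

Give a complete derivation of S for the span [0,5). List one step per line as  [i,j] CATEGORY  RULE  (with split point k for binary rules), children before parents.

[0,5] S   >
  [0,1] "bone" : S/N
  [1,5] N   >
    [1,2] "clearly" : N/PP
    [2,5] PP   >
      [2,3] "often" : PP/N
      [3,5] N   >
        [3,4] "under" : N/NP
        [4,5] "idea" : NP

[0,1] S/N  lex  "bone"
[1,2] N/PP  lex  "clearly"
[2,3] PP/N  lex  "often"
[3,4] N/NP  lex  "under"
[4,5] NP  lex  "idea"
[3,5] N  >  k=4
[2,5] PP  >  k=3
[1,5] N  >  k=2
[0,5] S  >  k=1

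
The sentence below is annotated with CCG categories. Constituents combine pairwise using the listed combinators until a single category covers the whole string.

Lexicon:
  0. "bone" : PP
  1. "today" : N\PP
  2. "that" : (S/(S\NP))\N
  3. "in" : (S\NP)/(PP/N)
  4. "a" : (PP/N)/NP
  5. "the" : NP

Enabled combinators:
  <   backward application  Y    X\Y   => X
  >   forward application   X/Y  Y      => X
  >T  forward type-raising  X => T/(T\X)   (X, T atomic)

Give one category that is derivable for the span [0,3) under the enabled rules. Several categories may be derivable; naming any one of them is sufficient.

[0,6] S   >
  [0,3] S/(S\NP)   <
    [0,2] N   <
      [0,1] "bone" : PP
      [1,2] "today" : N\PP
    [2,3] "that" : (S/(S\NP))\N
  [3,6] S\NP   >
    [3,4] "in" : (S\NP)/(PP/N)
    [4,6] PP/N   >
      [4,5] "a" : (PP/N)/NP
      [5,6] "the" : NP

S/(S\NP)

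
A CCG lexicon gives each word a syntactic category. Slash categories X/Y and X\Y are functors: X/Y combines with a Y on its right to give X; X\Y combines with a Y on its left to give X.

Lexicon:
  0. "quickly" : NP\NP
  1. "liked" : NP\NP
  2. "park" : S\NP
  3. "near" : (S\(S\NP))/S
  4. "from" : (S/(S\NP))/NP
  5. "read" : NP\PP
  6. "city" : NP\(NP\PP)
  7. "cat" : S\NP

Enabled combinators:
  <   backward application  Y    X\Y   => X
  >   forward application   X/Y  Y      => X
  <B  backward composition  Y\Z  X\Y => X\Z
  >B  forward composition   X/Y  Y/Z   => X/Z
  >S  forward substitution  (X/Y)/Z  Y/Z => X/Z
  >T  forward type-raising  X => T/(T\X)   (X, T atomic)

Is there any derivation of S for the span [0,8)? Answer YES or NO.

[0,8] S   <
  [0,3] S\NP   <B
    [0,2] NP\NP   <B
      [0,1] "quickly" : NP\NP
      [1,2] "liked" : NP\NP
    [2,3] "park" : S\NP
  [3,8] S\(S\NP)   >
    [3,4] "near" : (S\(S\NP))/S
    [4,8] S   >
      [4,7] S/(S\NP)   >
        [4,5] "from" : (S/(S\NP))/NP
        [5,7] NP   <
          [5,6] "read" : NP\PP
          [6,7] "city" : NP\(NP\PP)
      [7,8] "cat" : S\NP

YES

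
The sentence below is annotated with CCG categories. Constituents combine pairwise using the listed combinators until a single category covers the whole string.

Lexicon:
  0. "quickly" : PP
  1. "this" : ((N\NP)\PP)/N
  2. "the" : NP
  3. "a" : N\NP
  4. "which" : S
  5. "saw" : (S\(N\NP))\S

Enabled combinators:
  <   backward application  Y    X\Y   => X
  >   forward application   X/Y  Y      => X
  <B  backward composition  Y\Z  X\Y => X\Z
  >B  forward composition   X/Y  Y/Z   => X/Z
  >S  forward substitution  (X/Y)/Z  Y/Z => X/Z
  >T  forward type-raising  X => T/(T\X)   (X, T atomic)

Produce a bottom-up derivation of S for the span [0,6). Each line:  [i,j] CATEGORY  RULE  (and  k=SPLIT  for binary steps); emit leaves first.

[0,1] PP  lex  "quickly"
[0,1] S/(S\PP)  >T
[1,2] ((N\NP)\PP)/N  lex  "this"
[2,3] NP  lex  "the"
[2,3] N/(N\NP)  >T
[3,4] N\NP  lex  "a"
[2,4] N  >  k=3
[1,4] (N\NP)\PP  >  k=2
[4,5] S  lex  "which"
[5,6] (S\(N\NP))\S  lex  "saw"
[4,6] S\(N\NP)  <  k=5
[1,6] S\PP  <B  k=4
[0,6] S  >  k=1

[0,6] S   >
  [0,1] S/(S\PP)   >T
    [0,1] "quickly" : PP
  [1,6] S\PP   <B
    [1,4] (N\NP)\PP   >
      [1,2] "this" : ((N\NP)\PP)/N
      [2,4] N   >
        [2,3] N/(N\NP)   >T
          [2,3] "the" : NP
        [3,4] "a" : N\NP
    [4,6] S\(N\NP)   <
      [4,5] "which" : S
      [5,6] "saw" : (S\(N\NP))\S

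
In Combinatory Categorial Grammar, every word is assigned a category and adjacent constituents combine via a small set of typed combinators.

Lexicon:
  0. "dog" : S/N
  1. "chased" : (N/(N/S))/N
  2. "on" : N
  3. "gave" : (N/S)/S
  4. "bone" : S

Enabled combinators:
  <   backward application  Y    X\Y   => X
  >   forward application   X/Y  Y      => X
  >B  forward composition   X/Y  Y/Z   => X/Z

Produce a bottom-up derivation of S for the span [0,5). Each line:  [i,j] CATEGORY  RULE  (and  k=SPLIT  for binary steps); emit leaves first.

[0,1] S/N  lex  "dog"
[1,2] (N/(N/S))/N  lex  "chased"
[2,3] N  lex  "on"
[1,3] N/(N/S)  >  k=2
[3,4] (N/S)/S  lex  "gave"
[4,5] S  lex  "bone"
[3,5] N/S  >  k=4
[1,5] N  >  k=3
[0,5] S  >  k=1

[0,5] S   >
  [0,1] "dog" : S/N
  [1,5] N   >
    [1,3] N/(N/S)   >
      [1,2] "chased" : (N/(N/S))/N
      [2,3] "on" : N
    [3,5] N/S   >
      [3,4] "gave" : (N/S)/S
      [4,5] "bone" : S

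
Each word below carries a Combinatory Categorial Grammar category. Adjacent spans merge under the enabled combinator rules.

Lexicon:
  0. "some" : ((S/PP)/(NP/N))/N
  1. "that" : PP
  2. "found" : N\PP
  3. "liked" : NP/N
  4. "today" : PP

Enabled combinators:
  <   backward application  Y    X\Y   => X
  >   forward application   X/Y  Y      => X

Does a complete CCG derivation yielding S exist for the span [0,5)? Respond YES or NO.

YES

[0,5] S   >
  [0,4] S/PP   >
    [0,3] (S/PP)/(NP/N)   >
      [0,1] "some" : ((S/PP)/(NP/N))/N
      [1,3] N   <
        [1,2] "that" : PP
        [2,3] "found" : N\PP
    [3,4] "liked" : NP/N
  [4,5] "today" : PP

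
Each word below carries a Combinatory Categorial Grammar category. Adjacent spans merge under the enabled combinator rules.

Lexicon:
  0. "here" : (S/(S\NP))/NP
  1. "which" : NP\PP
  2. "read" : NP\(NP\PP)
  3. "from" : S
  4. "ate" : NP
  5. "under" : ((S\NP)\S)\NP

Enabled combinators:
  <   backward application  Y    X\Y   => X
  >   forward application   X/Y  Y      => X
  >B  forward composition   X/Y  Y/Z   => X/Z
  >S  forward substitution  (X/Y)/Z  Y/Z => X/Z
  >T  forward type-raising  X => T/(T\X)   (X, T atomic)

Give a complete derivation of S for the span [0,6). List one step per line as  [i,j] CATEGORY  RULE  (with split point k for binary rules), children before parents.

[0,1] (S/(S\NP))/NP  lex  "here"
[1,2] NP\PP  lex  "which"
[2,3] NP\(NP\PP)  lex  "read"
[1,3] NP  <  k=2
[0,3] S/(S\NP)  >  k=1
[3,4] S  lex  "from"
[4,5] NP  lex  "ate"
[5,6] ((S\NP)\S)\NP  lex  "under"
[4,6] (S\NP)\S  <  k=5
[3,6] S\NP  <  k=4
[0,6] S  >  k=3

[0,6] S   >
  [0,3] S/(S\NP)   >
    [0,1] "here" : (S/(S\NP))/NP
    [1,3] NP   <
      [1,2] "which" : NP\PP
      [2,3] "read" : NP\(NP\PP)
  [3,6] S\NP   <
    [3,4] "from" : S
    [4,6] (S\NP)\S   <
      [4,5] "ate" : NP
      [5,6] "under" : ((S\NP)\S)\NP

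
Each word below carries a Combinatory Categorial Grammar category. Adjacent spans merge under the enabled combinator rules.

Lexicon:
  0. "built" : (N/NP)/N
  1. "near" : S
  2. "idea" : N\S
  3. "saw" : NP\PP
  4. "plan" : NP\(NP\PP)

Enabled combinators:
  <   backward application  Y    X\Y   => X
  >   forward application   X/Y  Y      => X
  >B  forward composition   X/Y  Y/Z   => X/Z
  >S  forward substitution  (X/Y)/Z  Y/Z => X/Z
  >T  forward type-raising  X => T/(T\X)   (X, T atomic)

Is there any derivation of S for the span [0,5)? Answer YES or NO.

NO

(N/NP)/N S N\S NP\PP NP\(NP\PP)
CKY chart[0,5] = {N, N/(NP\NP), N/(N\N), NP/(NP\N), PP/(PP\N), S/(S\N)}; S ∉ chart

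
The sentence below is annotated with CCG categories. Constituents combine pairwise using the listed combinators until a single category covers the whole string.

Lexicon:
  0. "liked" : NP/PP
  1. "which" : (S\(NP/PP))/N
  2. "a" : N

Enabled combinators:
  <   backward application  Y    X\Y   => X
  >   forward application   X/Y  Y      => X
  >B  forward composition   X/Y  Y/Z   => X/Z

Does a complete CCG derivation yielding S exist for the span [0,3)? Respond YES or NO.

YES

[0,3] S   <
  [0,1] "liked" : NP/PP
  [1,3] S\(NP/PP)   >
    [1,2] "which" : (S\(NP/PP))/N
    [2,3] "a" : N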